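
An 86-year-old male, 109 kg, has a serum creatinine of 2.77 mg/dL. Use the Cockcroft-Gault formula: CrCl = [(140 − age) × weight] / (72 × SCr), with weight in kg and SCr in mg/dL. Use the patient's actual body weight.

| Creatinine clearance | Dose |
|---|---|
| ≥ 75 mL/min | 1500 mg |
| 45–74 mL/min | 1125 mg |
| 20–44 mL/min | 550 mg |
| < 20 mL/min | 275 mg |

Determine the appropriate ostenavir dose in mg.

550 mg

CrCl = (140 − 86) × 109 / (72 × 2.77) = 5886.0 / 199.44 ≈ 29.5 mL/min
CrCl ≈ 30 mL/min → bracket 20–44 mL/min.
Dose for this bracket: 550 mg.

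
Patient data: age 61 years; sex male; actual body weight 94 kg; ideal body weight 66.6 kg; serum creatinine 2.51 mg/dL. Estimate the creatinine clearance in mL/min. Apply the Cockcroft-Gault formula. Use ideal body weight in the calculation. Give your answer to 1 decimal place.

CrCl = (140 − 61) × 66.6 / (72 × 2.51) = 5261.4 / 180.72 ≈ 29.1 mL/min

29.1 mL/min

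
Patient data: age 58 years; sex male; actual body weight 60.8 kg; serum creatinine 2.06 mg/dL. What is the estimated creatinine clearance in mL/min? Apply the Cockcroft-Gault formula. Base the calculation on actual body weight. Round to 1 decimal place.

33.6 mL/min

CrCl = (140 − 58) × 60.8 / (72 × 2.06) = 4985.6 / 148.32 ≈ 33.6 mL/min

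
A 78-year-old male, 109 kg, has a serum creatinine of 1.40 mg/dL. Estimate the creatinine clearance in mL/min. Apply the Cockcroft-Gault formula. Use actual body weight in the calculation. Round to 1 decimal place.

67.0 mL/min

CrCl = (140 − 78) × 109 / (72 × 1.4) = 6758.0 / 100.80 ≈ 67.0 mL/min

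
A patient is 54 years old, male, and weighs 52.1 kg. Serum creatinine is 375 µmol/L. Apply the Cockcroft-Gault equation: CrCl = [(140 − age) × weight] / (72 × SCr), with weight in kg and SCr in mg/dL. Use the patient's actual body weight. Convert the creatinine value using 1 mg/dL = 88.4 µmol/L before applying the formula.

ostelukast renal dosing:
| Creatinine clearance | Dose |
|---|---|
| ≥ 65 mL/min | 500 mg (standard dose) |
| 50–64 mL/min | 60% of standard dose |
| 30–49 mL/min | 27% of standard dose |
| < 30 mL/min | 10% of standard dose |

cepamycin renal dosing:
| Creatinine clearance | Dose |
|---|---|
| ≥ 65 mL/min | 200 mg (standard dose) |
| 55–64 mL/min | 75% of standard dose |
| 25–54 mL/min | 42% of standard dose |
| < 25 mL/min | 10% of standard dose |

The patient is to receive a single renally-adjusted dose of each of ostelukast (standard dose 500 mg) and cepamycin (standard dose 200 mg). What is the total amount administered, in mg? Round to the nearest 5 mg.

70 mg

SCr = 375 / 88.4 = 4.242 mg/dL
CrCl = (140 − 54) × 52.1 / (72 × 4.242) = 4480.6 / 305.42 ≈ 14.7 mL/min
CrCl ≈ 15 mL/min.
ostelukast: < 30 mL/min → 10% of 500 mg = 50 mg.
cepamycin: < 25 mL/min → 10% of 200 mg = 20 mg.
Total = 50 + 20 = 70 mg.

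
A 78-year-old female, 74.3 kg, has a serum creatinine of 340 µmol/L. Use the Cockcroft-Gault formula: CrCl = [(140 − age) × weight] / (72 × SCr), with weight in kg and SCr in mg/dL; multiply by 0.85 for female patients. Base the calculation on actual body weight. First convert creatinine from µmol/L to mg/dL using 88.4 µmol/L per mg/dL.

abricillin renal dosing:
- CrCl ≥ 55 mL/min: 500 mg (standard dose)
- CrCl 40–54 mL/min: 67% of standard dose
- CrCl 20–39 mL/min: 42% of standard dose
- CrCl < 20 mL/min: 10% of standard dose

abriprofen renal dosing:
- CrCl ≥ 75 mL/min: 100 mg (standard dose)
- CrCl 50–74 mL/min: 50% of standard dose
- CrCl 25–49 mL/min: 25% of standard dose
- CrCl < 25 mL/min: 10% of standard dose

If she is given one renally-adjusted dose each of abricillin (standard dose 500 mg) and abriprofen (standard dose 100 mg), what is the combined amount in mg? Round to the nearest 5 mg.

60 mg

SCr = 340 / 88.4 = 3.846 mg/dL
CrCl = (140 − 78) × 74.3 / (72 × 3.846) × 0.85 = 4606.6 / 276.91 × 0.85 ≈ 14.1 mL/min
CrCl ≈ 14 mL/min.
abricillin: < 20 mL/min → 10% of 500 mg = 50 mg.
abriprofen: < 25 mL/min → 10% of 100 mg = 10 mg.
Total = 50 + 10 = 60 mg.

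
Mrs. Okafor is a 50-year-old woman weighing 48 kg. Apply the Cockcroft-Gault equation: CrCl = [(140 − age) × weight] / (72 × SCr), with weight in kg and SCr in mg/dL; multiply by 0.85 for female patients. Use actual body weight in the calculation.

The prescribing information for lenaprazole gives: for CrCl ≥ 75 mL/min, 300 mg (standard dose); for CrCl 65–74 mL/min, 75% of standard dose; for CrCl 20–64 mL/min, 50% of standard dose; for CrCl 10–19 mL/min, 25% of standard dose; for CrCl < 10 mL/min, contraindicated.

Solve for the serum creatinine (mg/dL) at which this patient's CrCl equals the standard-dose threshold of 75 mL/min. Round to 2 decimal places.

0.68 mg/dL

Standard dose requires CrCl ≥ 75 mL/min.
Set (140 − 50) × 48 × 0.85 / (72 × SCr) = 75
SCr = (140 − 50) × 48 × 0.85 / (72 × 75) = 0.680 mg/dL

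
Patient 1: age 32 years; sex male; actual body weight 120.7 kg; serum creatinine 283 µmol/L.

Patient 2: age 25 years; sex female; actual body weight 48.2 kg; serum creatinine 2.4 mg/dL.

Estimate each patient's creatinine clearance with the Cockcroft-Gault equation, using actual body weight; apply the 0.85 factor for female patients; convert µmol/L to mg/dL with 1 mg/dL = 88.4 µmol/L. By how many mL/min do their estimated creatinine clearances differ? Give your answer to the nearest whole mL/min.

29 mL/min

Patient 1: SCr = 283 / 88.4 = 3.201 mg/dL
Patient 1: CrCl = (140 − 32) × 120.7 / (72 × 3.201) = 13035.6 / 230.47 ≈ 56.6 mL/min
Patient 2: CrCl = (140 − 25) × 48.2 / (72 × 2.4) × 0.85 = 5543.0 / 172.80 × 0.85 ≈ 27.3 mL/min
|56.6 − 27.3| = 29.3 mL/min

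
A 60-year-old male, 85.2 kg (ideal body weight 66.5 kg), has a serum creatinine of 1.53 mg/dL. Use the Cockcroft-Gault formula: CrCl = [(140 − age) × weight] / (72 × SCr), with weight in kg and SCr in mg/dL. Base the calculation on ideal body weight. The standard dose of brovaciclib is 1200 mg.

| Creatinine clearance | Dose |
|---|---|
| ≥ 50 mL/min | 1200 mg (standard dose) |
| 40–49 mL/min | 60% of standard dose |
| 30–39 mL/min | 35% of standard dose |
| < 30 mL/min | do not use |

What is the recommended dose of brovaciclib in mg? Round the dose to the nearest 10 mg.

CrCl = (140 − 60) × 66.5 / (72 × 1.53) = 5320.0 / 110.16 ≈ 48.3 mL/min
CrCl ≈ 48 mL/min → bracket 40–49 mL/min.
60% of 1200 mg = 720 mg

720 mg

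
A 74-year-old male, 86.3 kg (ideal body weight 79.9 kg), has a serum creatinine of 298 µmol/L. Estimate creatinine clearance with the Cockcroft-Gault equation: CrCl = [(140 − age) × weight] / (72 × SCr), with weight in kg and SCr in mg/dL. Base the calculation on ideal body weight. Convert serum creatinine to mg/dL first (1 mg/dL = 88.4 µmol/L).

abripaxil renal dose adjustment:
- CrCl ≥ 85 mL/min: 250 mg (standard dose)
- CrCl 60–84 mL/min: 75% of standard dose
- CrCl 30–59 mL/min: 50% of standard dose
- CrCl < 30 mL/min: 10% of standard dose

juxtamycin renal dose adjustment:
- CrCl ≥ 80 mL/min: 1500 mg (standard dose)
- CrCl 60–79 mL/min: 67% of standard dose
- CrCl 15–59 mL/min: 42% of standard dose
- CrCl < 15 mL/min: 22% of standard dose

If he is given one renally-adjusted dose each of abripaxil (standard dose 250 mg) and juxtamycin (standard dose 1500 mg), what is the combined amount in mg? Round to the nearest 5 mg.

SCr = 298 / 88.4 = 3.371 mg/dL
CrCl = (140 − 74) × 79.9 / (72 × 3.371) = 5273.4 / 242.71 ≈ 21.7 mL/min
CrCl ≈ 22 mL/min.
abripaxil: < 30 mL/min → 10% of 250 mg = 25 mg.
juxtamycin: 15–59 mL/min → 42% of 1500 mg = 630 mg.
Total = 25 + 630 = 655 mg.

655 mg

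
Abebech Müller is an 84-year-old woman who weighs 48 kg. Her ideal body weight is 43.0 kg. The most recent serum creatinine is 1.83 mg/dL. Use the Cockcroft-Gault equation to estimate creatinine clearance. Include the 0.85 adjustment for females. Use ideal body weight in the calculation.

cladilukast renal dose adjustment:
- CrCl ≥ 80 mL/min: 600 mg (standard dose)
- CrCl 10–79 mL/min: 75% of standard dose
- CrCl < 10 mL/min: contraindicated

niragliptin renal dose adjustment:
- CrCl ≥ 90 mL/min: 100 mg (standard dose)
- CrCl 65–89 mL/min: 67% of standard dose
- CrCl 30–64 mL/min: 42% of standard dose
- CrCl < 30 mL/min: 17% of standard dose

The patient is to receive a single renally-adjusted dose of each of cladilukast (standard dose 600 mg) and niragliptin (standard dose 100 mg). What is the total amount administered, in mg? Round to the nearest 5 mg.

CrCl = (140 − 84) × 43 / (72 × 1.83) × 0.85 = 2408.0 / 131.76 × 0.85 ≈ 15.5 mL/min
CrCl ≈ 16 mL/min.
cladilukast: 10–79 mL/min → 75% of 600 mg = 450 mg.
niragliptin: < 30 mL/min → 17% of 100 mg = 17 mg.
Total = 450 + 17 = 467 mg.

465 mg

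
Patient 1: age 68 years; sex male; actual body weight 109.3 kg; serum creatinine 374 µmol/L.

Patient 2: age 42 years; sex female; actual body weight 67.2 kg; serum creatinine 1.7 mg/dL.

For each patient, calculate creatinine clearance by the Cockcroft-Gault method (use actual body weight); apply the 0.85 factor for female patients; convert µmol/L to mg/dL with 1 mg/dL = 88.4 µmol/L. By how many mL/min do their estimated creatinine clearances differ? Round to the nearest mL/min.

20 mL/min

Patient 1: SCr = 374 / 88.4 = 4.231 mg/dL
Patient 1: CrCl = (140 − 68) × 109.3 / (72 × 4.231) = 7869.6 / 304.63 ≈ 25.8 mL/min
Patient 2: CrCl = (140 − 42) × 67.2 / (72 × 1.7) × 0.85 = 6585.6 / 122.40 × 0.85 ≈ 45.7 mL/min
|25.8 − 45.7| = 19.9 mL/min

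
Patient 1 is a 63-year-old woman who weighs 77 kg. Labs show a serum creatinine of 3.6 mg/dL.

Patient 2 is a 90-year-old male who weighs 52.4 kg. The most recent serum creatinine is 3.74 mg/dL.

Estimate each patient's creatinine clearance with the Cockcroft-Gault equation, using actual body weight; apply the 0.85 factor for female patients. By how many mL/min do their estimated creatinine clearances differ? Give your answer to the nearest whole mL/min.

Patient 1: CrCl = (140 − 63) × 77 / (72 × 3.6) × 0.85 = 5929.0 / 259.20 × 0.85 ≈ 19.4 mL/min
Patient 2: CrCl = (140 − 90) × 52.4 / (72 × 3.74) = 2620.0 / 269.28 ≈ 9.7 mL/min
|19.4 − 9.7| = 9.7 mL/min

10 mL/min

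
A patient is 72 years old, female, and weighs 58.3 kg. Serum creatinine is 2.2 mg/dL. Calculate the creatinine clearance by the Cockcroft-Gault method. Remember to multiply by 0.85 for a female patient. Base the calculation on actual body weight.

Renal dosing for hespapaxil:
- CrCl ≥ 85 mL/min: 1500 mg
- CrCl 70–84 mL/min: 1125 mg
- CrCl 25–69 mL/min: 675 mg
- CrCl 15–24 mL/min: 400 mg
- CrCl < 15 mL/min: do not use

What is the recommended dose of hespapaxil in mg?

CrCl = (140 − 72) × 58.3 / (72 × 2.2) × 0.85 = 3964.4 / 158.40 × 0.85 ≈ 21.3 mL/min
CrCl ≈ 21 mL/min → bracket 15–24 mL/min.
Dose for this bracket: 400 mg.

400 mg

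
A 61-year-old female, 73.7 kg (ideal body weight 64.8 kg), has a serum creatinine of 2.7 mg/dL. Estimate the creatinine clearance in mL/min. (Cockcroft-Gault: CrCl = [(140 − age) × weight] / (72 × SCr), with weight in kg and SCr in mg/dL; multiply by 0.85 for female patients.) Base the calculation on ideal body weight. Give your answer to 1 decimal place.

CrCl = (140 − 61) × 64.8 / (72 × 2.7) × 0.85 = 5119.2 / 194.40 × 0.85 ≈ 22.4 mL/min

22.4 mL/min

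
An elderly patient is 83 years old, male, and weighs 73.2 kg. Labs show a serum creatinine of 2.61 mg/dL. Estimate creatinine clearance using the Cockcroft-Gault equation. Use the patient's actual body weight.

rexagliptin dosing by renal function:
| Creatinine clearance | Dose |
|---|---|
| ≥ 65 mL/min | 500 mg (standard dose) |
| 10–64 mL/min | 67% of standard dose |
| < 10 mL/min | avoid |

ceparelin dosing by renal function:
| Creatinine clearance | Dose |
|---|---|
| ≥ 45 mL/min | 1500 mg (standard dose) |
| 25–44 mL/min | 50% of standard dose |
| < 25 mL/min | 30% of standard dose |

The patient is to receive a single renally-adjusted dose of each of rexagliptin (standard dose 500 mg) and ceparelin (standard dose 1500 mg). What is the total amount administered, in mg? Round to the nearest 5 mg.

785 mg

CrCl = (140 − 83) × 73.2 / (72 × 2.61) = 4172.4 / 187.92 ≈ 22.2 mL/min
CrCl ≈ 22 mL/min.
rexagliptin: 10–64 mL/min → 67% of 500 mg = 335 mg.
ceparelin: < 25 mL/min → 30% of 1500 mg = 450 mg.
Total = 335 + 450 = 785 mg.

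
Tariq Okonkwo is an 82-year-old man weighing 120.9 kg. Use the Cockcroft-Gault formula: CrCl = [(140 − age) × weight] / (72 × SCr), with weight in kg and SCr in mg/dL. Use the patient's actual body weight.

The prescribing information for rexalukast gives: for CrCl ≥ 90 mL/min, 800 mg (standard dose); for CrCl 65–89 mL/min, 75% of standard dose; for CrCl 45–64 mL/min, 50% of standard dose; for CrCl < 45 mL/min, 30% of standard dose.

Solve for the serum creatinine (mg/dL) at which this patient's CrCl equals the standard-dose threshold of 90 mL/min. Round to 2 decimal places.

1.08 mg/dL

Standard dose requires CrCl ≥ 90 mL/min.
Set (140 − 82) × 120.9 / (72 × SCr) = 90
SCr = (140 − 82) × 120.9 / (72 × 90) = 1.082 mg/dL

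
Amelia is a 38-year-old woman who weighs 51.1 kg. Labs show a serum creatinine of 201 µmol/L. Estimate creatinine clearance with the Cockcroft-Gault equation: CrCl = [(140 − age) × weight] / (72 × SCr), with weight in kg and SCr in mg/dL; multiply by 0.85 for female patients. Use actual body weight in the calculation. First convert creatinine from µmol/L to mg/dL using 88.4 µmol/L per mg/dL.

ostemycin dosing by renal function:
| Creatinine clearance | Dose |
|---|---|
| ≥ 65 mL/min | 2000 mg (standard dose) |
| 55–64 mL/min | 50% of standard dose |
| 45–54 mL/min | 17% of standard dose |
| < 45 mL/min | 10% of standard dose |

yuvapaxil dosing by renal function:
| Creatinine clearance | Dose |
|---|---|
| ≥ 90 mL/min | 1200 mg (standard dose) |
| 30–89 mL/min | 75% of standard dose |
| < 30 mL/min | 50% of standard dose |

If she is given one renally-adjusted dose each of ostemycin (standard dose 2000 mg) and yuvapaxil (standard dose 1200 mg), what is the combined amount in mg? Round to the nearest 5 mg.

800 mg

SCr = 201 / 88.4 = 2.274 mg/dL
CrCl = (140 − 38) × 51.1 / (72 × 2.274) × 0.85 = 5212.2 / 163.73 × 0.85 ≈ 27.1 mL/min
CrCl ≈ 27 mL/min.
ostemycin: < 45 mL/min → 10% of 2000 mg = 200 mg.
yuvapaxil: < 30 mL/min → 50% of 1200 mg = 600 mg.
Total = 200 + 600 = 800 mg.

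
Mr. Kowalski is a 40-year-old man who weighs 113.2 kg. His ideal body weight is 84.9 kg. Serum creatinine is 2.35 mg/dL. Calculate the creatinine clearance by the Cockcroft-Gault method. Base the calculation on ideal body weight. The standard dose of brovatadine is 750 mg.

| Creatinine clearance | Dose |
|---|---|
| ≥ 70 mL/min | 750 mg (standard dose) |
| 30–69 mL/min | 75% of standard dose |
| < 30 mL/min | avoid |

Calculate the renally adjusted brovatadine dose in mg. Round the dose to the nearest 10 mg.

560 mg

CrCl = (140 − 40) × 84.9 / (72 × 2.35) = 8490.0 / 169.20 ≈ 50.2 mL/min
CrCl ≈ 50 mL/min → bracket 30–69 mL/min.
75% of 750 mg = 562.5 mg → 560 mg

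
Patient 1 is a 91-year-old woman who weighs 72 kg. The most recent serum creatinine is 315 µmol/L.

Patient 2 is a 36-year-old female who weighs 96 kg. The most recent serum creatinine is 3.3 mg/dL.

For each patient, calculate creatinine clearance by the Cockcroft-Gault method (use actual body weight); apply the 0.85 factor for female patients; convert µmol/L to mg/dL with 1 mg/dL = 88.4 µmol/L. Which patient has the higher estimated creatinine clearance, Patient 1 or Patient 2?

Patient 1: SCr = 315 / 88.4 = 3.563 mg/dL
Patient 1: CrCl = (140 − 91) × 72 / (72 × 3.563) × 0.85 = 3528.0 / 256.54 × 0.85 ≈ 11.7 mL/min
Patient 2: CrCl = (140 − 36) × 96 / (72 × 3.3) × 0.85 = 9984.0 / 237.60 × 0.85 ≈ 35.7 mL/min
11.7 vs 35.7 mL/min → Patient 2 is higher.

Patient 2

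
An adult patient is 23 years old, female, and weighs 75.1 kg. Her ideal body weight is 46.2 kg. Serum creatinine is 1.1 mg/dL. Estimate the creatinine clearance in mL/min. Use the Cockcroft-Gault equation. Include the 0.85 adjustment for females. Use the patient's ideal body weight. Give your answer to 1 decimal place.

58.0 mL/min

CrCl = (140 − 23) × 46.2 / (72 × 1.1) × 0.85 = 5405.4 / 79.20 × 0.85 ≈ 58.0 mL/min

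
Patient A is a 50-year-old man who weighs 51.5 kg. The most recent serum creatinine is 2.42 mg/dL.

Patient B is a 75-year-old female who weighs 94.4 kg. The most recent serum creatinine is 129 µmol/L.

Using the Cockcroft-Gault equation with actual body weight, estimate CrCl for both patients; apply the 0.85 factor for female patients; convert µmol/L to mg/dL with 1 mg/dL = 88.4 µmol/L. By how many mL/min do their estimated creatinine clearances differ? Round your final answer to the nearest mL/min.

Patient A: CrCl = (140 − 50) × 51.5 / (72 × 2.42) = 4635.0 / 174.24 ≈ 26.6 mL/min
Patient B: SCr = 129 / 88.4 = 1.459 mg/dL
Patient B: CrCl = (140 − 75) × 94.4 / (72 × 1.459) × 0.85 = 6136.0 / 105.05 × 0.85 ≈ 49.6 mL/min
|26.6 − 49.6| = 23.0 mL/min

23 mL/min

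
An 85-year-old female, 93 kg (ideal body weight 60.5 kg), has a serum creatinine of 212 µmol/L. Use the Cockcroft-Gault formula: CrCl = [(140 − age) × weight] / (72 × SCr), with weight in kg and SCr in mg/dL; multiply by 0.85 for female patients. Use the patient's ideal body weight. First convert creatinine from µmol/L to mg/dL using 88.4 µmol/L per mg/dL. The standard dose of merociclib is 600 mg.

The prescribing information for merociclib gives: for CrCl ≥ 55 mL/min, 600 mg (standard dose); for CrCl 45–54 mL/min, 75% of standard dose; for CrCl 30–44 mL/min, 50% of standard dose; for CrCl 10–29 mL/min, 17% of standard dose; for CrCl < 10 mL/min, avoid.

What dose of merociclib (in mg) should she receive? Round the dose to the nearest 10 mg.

SCr = 212 / 88.4 = 2.398 mg/dL
CrCl = (140 − 85) × 60.5 / (72 × 2.398) × 0.85 = 3327.5 / 172.66 × 0.85 ≈ 16.4 mL/min
CrCl ≈ 16 mL/min → bracket 10–29 mL/min.
17% of 600 mg = 102 mg → 100 mg

100 mg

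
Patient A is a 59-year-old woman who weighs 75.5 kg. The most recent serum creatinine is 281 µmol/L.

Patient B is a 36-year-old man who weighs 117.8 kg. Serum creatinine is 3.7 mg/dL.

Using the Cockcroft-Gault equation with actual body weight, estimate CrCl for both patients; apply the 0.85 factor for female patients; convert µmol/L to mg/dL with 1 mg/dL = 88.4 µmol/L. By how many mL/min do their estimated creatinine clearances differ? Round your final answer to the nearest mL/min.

23 mL/min

Patient A: SCr = 281 / 88.4 = 3.179 mg/dL
Patient A: CrCl = (140 − 59) × 75.5 / (72 × 3.179) × 0.85 = 6115.5 / 228.89 × 0.85 ≈ 22.7 mL/min
Patient B: CrCl = (140 − 36) × 117.8 / (72 × 3.7) = 12251.2 / 266.40 ≈ 46.0 mL/min
|22.7 − 46.0| = 23.3 mL/min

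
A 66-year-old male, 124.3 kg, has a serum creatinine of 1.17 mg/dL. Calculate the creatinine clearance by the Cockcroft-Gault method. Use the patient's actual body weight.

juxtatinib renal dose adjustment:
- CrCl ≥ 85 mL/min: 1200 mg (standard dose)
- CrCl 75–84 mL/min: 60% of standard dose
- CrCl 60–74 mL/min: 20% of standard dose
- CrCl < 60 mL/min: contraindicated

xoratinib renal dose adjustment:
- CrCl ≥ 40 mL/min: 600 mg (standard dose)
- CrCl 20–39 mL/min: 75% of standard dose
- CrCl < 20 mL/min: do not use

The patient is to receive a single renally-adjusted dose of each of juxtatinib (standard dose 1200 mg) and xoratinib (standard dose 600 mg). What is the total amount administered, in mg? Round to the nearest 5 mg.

1800 mg

CrCl = (140 − 66) × 124.3 / (72 × 1.17) = 9198.2 / 84.24 ≈ 109.2 mL/min
CrCl ≈ 109 mL/min.
juxtatinib: ≥ 85 mL/min → 100% of 1200 mg = 1200 mg.
xoratinib: ≥ 40 mL/min → 100% of 600 mg = 600 mg.
Total = 1200 + 600 = 1800 mg.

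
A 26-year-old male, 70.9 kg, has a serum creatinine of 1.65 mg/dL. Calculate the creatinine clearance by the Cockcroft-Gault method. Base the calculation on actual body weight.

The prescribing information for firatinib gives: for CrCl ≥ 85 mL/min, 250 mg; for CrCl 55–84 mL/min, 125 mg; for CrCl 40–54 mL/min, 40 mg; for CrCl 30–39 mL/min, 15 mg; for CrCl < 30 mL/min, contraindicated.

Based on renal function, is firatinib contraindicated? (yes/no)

no

CrCl = (140 − 26) × 70.9 / (72 × 1.65) = 8082.6 / 118.80 ≈ 68.0 mL/min
CrCl ≈ 68 mL/min, which is ≥ 30 mL/min.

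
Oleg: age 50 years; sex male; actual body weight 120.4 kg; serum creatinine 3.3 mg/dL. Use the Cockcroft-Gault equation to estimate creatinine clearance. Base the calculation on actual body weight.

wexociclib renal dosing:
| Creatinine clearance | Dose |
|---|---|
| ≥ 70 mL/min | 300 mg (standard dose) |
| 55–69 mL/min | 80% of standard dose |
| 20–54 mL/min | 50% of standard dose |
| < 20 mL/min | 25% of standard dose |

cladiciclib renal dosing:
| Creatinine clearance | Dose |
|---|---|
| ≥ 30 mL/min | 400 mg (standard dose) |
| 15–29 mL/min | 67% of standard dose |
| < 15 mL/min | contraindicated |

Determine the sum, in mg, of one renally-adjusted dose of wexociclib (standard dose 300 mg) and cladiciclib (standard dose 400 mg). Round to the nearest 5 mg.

CrCl = (140 − 50) × 120.4 / (72 × 3.3) = 10836.0 / 237.60 ≈ 45.6 mL/min
CrCl ≈ 46 mL/min.
wexociclib: 20–54 mL/min → 50% of 300 mg = 150 mg.
cladiciclib: ≥ 30 mL/min → 100% of 400 mg = 400 mg.
Total = 150 + 400 = 550 mg.

550 mg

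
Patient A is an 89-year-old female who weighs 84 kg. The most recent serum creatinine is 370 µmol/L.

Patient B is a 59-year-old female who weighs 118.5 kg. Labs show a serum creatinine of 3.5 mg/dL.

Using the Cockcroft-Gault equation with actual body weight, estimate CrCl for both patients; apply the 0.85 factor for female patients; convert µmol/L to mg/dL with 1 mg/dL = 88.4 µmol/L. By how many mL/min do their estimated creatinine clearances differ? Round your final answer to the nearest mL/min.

Patient A: SCr = 370 / 88.4 = 4.186 mg/dL
Patient A: CrCl = (140 − 89) × 84 / (72 × 4.186) × 0.85 = 4284.0 / 301.39 × 0.85 ≈ 12.1 mL/min
Patient B: CrCl = (140 − 59) × 118.5 / (72 × 3.5) × 0.85 = 9598.5 / 252.00 × 0.85 ≈ 32.4 mL/min
|12.1 − 32.4| = 20.3 mL/min

20 mL/min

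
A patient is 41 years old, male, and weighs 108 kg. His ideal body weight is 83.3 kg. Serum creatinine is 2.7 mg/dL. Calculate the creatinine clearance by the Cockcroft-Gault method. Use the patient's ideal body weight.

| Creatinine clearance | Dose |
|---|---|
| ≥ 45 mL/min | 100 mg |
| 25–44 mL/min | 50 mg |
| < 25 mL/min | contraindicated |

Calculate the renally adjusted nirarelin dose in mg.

50 mg

CrCl = (140 − 41) × 83.3 / (72 × 2.7) = 8246.7 / 194.40 ≈ 42.4 mL/min
CrCl ≈ 42 mL/min → bracket 25–44 mL/min.
Dose for this bracket: 50 mg.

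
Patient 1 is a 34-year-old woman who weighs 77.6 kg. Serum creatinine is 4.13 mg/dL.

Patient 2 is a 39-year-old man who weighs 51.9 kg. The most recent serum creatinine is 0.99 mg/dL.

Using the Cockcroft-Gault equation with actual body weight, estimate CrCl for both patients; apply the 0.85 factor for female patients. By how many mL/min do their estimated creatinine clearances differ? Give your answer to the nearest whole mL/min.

50 mL/min

Patient 1: CrCl = (140 − 34) × 77.6 / (72 × 4.13) × 0.85 = 8225.6 / 297.36 × 0.85 ≈ 23.5 mL/min
Patient 2: CrCl = (140 − 39) × 51.9 / (72 × 0.99) = 5241.9 / 71.28 ≈ 73.5 mL/min
|23.5 − 73.5| = 50.0 mL/min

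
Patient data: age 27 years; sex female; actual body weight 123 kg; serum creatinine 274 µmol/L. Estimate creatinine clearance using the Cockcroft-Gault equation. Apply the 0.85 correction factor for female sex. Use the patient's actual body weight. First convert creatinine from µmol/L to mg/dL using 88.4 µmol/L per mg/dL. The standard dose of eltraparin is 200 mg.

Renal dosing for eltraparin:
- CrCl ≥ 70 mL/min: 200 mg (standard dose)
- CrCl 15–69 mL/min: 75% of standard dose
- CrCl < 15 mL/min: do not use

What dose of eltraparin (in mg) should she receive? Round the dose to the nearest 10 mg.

150 mg

SCr = 274 / 88.4 = 3.1 mg/dL
CrCl = (140 − 27) × 123 / (72 × 3.1) × 0.85 = 13899.0 / 223.20 × 0.85 ≈ 52.9 mL/min
CrCl ≈ 53 mL/min → bracket 15–69 mL/min.
75% of 200 mg = 150 mg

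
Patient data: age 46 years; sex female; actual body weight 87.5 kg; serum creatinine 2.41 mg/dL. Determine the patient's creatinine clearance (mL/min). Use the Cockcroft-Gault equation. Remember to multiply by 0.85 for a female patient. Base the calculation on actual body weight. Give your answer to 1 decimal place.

40.3 mL/min

CrCl = (140 − 46) × 87.5 / (72 × 2.41) × 0.85 = 8225.0 / 173.52 × 0.85 ≈ 40.3 mL/min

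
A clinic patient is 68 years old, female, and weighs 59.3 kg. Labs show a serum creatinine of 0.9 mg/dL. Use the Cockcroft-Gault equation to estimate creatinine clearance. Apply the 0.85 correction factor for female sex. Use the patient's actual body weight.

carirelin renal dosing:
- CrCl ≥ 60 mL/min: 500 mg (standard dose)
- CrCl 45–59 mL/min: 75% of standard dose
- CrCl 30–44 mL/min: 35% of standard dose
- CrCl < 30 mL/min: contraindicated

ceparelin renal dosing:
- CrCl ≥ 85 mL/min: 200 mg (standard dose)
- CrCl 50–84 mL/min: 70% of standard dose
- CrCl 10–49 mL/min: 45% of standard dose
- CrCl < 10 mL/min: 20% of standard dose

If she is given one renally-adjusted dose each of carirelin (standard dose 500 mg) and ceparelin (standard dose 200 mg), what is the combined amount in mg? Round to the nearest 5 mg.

515 mg

CrCl = (140 − 68) × 59.3 / (72 × 0.9) × 0.85 = 4269.6 / 64.80 × 0.85 ≈ 56.0 mL/min
CrCl ≈ 56 mL/min.
carirelin: 45–59 mL/min → 75% of 500 mg = 375 mg.
ceparelin: 50–84 mL/min → 70% of 200 mg = 140 mg.
Total = 375 + 140 = 515 mg.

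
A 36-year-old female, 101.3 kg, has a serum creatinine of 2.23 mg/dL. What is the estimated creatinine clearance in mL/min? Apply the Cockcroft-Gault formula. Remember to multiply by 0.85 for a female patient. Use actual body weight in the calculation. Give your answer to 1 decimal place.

55.8 mL/min

CrCl = (140 − 36) × 101.3 / (72 × 2.23) × 0.85 = 10535.2 / 160.56 × 0.85 ≈ 55.8 mL/min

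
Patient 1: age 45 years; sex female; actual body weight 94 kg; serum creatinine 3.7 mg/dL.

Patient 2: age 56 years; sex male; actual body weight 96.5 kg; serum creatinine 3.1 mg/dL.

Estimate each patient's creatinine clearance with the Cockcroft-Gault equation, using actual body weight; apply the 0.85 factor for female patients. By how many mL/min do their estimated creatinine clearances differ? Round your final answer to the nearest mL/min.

8 mL/min

Patient 1: CrCl = (140 − 45) × 94 / (72 × 3.7) × 0.85 = 8930.0 / 266.40 × 0.85 ≈ 28.5 mL/min
Patient 2: CrCl = (140 − 56) × 96.5 / (72 × 3.1) = 8106.0 / 223.20 ≈ 36.3 mL/min
|28.5 − 36.3| = 7.8 mL/min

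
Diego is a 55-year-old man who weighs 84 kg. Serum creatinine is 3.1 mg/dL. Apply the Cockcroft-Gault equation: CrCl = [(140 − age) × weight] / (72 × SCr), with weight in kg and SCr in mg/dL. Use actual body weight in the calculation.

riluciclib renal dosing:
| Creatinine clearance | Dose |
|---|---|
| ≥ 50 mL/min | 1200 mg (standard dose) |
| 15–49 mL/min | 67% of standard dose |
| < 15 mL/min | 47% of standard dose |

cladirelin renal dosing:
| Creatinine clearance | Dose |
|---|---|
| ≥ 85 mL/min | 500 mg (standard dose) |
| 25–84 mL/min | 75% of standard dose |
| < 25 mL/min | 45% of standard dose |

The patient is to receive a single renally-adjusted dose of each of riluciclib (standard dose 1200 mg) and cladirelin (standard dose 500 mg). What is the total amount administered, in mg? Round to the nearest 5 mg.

CrCl = (140 − 55) × 84 / (72 × 3.1) = 7140.0 / 223.20 ≈ 32.0 mL/min
CrCl ≈ 32 mL/min.
riluciclib: 15–49 mL/min → 67% of 1200 mg = 804 mg.
cladirelin: 25–84 mL/min → 75% of 500 mg = 375 mg.
Total = 804 + 375 = 1179 mg.

1180 mg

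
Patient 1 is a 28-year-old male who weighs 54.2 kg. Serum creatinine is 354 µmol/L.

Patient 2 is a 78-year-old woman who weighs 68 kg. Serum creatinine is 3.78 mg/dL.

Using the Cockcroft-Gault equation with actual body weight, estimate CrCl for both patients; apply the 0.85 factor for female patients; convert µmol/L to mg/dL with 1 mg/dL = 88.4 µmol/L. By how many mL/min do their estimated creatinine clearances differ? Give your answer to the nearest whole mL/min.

Patient 1: SCr = 354 / 88.4 = 4.005 mg/dL
Patient 1: CrCl = (140 − 28) × 54.2 / (72 × 4.005) = 6070.4 / 288.36 ≈ 21.1 mL/min
Patient 2: CrCl = (140 − 78) × 68 / (72 × 3.78) × 0.85 = 4216.0 / 272.16 × 0.85 ≈ 13.2 mL/min
|21.1 − 13.2| = 7.9 mL/min

8 mL/min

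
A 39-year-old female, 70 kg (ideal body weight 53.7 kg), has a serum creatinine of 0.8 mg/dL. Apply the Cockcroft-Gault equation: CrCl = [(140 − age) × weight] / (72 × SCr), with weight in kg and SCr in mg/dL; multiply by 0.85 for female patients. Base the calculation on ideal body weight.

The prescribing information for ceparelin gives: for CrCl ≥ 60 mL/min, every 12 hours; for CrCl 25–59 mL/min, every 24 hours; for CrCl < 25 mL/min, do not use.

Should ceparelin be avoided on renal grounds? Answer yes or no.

CrCl = (140 − 39) × 53.7 / (72 × 0.8) × 0.85 = 5423.7 / 57.60 × 0.85 ≈ 80.0 mL/min
CrCl ≈ 80 mL/min, which is ≥ 25 mL/min.

no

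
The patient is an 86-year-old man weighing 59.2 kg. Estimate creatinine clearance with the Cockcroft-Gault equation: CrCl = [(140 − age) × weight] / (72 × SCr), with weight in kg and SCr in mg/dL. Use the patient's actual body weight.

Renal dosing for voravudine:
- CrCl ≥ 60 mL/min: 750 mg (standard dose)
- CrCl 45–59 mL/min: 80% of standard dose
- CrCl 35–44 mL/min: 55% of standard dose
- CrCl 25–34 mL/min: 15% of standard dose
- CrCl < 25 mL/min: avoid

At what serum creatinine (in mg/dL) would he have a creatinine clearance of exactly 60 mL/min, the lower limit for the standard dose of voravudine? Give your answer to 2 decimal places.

Standard dose requires CrCl ≥ 60 mL/min.
Set (140 − 86) × 59.2 / (72 × SCr) = 60
SCr = (140 − 86) × 59.2 / (72 × 60) = 0.740 mg/dL

0.74 mg/dL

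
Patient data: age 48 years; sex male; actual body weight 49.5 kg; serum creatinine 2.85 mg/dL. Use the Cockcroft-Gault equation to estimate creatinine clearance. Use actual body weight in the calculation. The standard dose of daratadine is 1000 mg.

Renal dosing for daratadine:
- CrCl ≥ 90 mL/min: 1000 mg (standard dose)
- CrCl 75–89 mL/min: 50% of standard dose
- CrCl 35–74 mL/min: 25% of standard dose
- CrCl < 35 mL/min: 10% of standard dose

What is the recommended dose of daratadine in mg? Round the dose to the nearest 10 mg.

CrCl = (140 − 48) × 49.5 / (72 × 2.85) = 4554.0 / 205.20 ≈ 22.2 mL/min
CrCl ≈ 22 mL/min → bracket < 35 mL/min.
10% of 1000 mg = 100 mg

100 mg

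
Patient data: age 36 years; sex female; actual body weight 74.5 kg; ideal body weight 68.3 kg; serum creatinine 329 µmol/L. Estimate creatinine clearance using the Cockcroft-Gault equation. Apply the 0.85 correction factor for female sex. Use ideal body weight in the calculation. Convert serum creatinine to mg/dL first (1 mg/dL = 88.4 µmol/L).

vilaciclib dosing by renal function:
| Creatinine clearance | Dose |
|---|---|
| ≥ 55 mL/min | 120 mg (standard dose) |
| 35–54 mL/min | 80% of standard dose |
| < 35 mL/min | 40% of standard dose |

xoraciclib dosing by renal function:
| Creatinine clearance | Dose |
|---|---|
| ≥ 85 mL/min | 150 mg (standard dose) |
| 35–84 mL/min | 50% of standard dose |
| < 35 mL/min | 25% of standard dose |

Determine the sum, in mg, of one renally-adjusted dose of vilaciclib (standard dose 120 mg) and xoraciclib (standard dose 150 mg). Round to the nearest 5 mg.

85 mg

SCr = 329 / 88.4 = 3.722 mg/dL
CrCl = (140 − 36) × 68.3 / (72 × 3.722) × 0.85 = 7103.2 / 267.98 × 0.85 ≈ 22.5 mL/min
CrCl ≈ 23 mL/min.
vilaciclib: < 35 mL/min → 40% of 120 mg = 48 mg.
xoraciclib: < 35 mL/min → 25% of 150 mg = 37.5 mg.
Total = 48 + 37.5 = 85.5 mg.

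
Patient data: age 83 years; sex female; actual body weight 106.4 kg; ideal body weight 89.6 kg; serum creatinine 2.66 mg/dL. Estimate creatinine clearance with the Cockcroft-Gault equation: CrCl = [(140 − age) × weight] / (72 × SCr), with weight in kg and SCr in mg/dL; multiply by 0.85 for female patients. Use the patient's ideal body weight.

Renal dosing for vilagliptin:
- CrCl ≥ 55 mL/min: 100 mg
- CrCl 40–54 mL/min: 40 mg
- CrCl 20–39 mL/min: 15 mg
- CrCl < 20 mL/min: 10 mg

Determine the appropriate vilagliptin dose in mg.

15 mg

CrCl = (140 − 83) × 89.6 / (72 × 2.66) × 0.85 = 5107.2 / 191.52 × 0.85 ≈ 22.7 mL/min
CrCl ≈ 23 mL/min → bracket 20–39 mL/min.
Dose for this bracket: 15 mg.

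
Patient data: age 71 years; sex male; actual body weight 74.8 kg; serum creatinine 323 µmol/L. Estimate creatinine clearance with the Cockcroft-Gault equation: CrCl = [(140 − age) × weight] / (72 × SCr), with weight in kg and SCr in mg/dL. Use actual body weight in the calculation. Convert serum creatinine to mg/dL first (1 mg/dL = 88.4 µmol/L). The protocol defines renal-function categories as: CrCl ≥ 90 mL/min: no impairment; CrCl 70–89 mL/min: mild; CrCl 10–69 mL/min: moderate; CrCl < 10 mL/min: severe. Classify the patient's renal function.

moderate

SCr = 323 / 88.4 = 3.654 mg/dL
CrCl = (140 − 71) × 74.8 / (72 × 3.654) = 5161.2 / 263.09 ≈ 19.6 mL/min
20 mL/min falls in the 'moderate' range.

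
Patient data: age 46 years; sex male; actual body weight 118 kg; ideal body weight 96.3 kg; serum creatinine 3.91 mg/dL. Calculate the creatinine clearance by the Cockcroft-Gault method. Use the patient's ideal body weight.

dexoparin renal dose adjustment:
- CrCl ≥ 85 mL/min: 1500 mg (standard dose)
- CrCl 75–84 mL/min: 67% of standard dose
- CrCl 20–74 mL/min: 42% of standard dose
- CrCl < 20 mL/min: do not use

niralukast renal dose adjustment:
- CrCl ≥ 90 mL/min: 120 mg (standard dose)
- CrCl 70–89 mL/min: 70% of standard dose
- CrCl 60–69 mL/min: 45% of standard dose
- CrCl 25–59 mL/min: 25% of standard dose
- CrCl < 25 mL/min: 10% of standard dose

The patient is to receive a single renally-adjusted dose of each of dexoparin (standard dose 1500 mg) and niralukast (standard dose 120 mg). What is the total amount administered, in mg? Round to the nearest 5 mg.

CrCl = (140 − 46) × 96.3 / (72 × 3.91) = 9052.2 / 281.52 ≈ 32.2 mL/min
CrCl ≈ 32 mL/min.
dexoparin: 20–74 mL/min → 42% of 1500 mg = 630 mg.
niralukast: 25–59 mL/min → 25% of 120 mg = 30 mg.
Total = 630 + 30 = 660 mg.

660 mg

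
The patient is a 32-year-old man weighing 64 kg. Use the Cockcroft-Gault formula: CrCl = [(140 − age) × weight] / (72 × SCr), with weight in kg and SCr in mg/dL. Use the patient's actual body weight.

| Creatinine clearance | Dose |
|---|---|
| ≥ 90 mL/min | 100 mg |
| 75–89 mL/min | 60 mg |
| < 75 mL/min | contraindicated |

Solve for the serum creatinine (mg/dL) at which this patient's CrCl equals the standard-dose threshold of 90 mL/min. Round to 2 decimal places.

Standard dose requires CrCl ≥ 90 mL/min.
Set (140 − 32) × 64 / (72 × SCr) = 90
SCr = (140 − 32) × 64 / (72 × 90) = 1.067 mg/dL

1.07 mg/dL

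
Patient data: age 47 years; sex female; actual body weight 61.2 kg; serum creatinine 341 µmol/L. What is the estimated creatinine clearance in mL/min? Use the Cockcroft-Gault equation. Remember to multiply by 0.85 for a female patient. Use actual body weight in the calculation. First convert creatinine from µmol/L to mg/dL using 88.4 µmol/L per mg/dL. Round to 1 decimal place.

17.4 mL/min

SCr = 341 / 88.4 = 3.857 mg/dL
CrCl = (140 − 47) × 61.2 / (72 × 3.857) × 0.85 = 5691.6 / 277.70 × 0.85 ≈ 17.4 mL/min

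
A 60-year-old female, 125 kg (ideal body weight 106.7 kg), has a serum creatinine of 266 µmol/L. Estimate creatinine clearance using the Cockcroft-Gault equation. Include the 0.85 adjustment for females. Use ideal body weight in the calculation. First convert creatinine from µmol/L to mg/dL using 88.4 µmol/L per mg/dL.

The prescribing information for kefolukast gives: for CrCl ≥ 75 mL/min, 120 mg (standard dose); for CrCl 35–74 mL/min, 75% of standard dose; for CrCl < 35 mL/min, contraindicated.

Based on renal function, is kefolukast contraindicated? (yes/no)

SCr = 266 / 88.4 = 3.009 mg/dL
CrCl = (140 − 60) × 106.7 / (72 × 3.009) × 0.85 = 8536.0 / 216.65 × 0.85 ≈ 33.5 mL/min
CrCl ≈ 33 mL/min, which is < 35 mL/min.

yes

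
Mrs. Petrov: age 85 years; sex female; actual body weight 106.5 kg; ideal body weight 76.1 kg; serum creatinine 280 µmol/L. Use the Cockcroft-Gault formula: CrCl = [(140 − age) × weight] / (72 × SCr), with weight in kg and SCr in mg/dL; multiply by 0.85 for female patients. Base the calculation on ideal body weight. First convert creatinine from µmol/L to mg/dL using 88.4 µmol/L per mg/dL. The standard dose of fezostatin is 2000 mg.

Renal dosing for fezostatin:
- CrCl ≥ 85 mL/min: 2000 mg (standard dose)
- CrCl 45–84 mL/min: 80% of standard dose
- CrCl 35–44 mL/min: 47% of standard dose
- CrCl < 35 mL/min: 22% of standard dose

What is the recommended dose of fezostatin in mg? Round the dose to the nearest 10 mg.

SCr = 280 / 88.4 = 3.167 mg/dL
CrCl = (140 − 85) × 76.1 / (72 × 3.167) × 0.85 = 4185.5 / 228.02 × 0.85 ≈ 15.6 mL/min
CrCl ≈ 16 mL/min → bracket < 35 mL/min.
22% of 2000 mg = 440 mg

440 mg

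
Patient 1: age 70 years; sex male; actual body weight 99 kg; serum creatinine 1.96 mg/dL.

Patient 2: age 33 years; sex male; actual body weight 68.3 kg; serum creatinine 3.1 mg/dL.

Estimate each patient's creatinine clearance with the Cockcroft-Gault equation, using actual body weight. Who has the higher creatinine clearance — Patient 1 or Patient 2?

Patient 1: CrCl = (140 − 70) × 99 / (72 × 1.96) = 6930.0 / 141.12 ≈ 49.1 mL/min
Patient 2: CrCl = (140 − 33) × 68.3 / (72 × 3.1) = 7308.1 / 223.20 ≈ 32.7 mL/min
49.1 vs 32.7 mL/min → Patient 1 is higher.

Patient 1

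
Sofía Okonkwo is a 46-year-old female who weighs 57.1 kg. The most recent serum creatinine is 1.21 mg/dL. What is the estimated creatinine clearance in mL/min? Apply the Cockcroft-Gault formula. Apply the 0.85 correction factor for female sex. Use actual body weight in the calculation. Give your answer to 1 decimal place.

CrCl = (140 − 46) × 57.1 / (72 × 1.21) × 0.85 = 5367.4 / 87.12 × 0.85 ≈ 52.4 mL/min

52.4 mL/min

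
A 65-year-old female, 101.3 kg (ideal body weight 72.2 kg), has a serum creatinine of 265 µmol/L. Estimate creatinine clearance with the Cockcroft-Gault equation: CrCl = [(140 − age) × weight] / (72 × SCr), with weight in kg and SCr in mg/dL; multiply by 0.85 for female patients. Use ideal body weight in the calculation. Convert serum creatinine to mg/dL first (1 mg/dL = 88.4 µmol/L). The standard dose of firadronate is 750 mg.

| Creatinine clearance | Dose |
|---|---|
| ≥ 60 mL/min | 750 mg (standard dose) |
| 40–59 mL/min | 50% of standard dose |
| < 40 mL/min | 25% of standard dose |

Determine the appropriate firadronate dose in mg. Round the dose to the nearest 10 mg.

SCr = 265 / 88.4 = 2.998 mg/dL
CrCl = (140 − 65) × 72.2 / (72 × 2.998) × 0.85 = 5415.0 / 215.86 × 0.85 ≈ 21.3 mL/min
CrCl ≈ 21 mL/min → bracket < 40 mL/min.
25% of 750 mg = 187.5 mg → 190 mg

190 mg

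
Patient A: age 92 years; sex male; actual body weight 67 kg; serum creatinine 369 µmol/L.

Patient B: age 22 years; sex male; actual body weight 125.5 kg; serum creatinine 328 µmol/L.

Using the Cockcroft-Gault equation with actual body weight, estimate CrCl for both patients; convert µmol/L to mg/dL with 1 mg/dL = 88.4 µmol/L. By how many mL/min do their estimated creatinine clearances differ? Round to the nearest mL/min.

Patient A: SCr = 369 / 88.4 = 4.174 mg/dL
Patient A: CrCl = (140 − 92) × 67 / (72 × 4.174) = 3216.0 / 300.53 ≈ 10.7 mL/min
Patient B: SCr = 328 / 88.4 = 3.71 mg/dL
Patient B: CrCl = (140 − 22) × 125.5 / (72 × 3.71) = 14809.0 / 267.12 ≈ 55.4 mL/min
|10.7 − 55.4| = 44.7 mL/min

45 mL/min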